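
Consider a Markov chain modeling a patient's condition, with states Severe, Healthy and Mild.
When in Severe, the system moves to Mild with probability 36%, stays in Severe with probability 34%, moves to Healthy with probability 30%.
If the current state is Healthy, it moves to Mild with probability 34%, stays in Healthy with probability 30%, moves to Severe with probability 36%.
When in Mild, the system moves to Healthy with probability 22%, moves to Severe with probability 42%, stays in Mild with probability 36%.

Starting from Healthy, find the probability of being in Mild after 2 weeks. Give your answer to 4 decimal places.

Sum over the intermediate state after 1 week:
P = P(Healthy→Severe)·P(Severe→Mild) + P(Healthy→Healthy)·P(Healthy→Mild) + P(Healthy→Mild)·P(Mild→Mild)
  = 0.36×0.36 + 0.3×0.34 + 0.34×0.36
  = 0.1296 + 0.1020 + 0.1224 = 0.3540

0.3540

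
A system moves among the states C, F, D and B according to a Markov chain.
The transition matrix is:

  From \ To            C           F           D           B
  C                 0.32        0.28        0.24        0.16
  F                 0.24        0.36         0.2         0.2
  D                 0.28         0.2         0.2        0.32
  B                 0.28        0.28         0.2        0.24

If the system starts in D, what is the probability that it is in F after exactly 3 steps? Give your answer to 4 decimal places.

Propagate the distribution vector 3 steps from D.
After 0 steps: (0.0000, 0.0000, 1.0000, 0.0000)
After 1 step: (0.2800, 0.2000, 0.2000, 0.3200)
After 2 steps: (0.2832, 0.2800, 0.2112, 0.2256)
After 3 steps: (0.2801, 0.2855, 0.2113, 0.2230)
P(in F after 3 steps) = 0.2855

0.2855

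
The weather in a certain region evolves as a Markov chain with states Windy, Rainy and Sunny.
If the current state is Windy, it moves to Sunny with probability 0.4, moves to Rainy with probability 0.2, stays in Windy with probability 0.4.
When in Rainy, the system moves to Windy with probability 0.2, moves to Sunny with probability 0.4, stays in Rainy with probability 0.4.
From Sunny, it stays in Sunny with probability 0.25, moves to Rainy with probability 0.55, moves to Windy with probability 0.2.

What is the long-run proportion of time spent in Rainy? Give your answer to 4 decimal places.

0.4022

Let the stationary distribution be π with π = πP and π_1 + π_2 + π_3 = 1.
π_1 = 0.4·π_1 + 0.2·π_2 + 0.2·π_3
π_2 = 0.2·π_1 + 0.4·π_2 + 0.55·π_3
Solving with the normalization constraint gives π = (0.2500, 0.4022, 0.3478).
So the stationary probability of Rainy is 0.4022.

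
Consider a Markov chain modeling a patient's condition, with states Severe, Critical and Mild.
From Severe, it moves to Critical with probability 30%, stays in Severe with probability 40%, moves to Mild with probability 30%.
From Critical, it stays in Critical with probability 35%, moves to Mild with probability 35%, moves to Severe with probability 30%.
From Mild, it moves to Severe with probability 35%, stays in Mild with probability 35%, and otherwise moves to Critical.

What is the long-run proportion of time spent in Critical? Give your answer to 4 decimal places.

Let the stationary distribution be π with π = πP and π_1 + π_2 + π_3 = 1.
π_1 = 0.4·π_1 + 0.3·π_2 + 0.35·π_3
π_2 = 0.3·π_1 + 0.35·π_2 + 0.3·π_3
Solving with the normalization constraint gives π = (0.3518, 0.3158, 0.3324).
So the stationary probability of Critical is 0.3158.

0.3158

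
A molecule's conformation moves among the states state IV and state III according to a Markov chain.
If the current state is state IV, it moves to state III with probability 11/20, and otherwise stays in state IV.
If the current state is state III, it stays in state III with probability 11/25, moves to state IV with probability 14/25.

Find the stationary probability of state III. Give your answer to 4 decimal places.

Let the stationary distribution be π with π = πP and π_1 + π_2 = 1.
π_1 = 0.45·π_1 + 0.56·π_2
Solving with the normalization constraint gives π = (0.5045, 0.4955).
So the stationary probability of state III is 0.4955.

0.4955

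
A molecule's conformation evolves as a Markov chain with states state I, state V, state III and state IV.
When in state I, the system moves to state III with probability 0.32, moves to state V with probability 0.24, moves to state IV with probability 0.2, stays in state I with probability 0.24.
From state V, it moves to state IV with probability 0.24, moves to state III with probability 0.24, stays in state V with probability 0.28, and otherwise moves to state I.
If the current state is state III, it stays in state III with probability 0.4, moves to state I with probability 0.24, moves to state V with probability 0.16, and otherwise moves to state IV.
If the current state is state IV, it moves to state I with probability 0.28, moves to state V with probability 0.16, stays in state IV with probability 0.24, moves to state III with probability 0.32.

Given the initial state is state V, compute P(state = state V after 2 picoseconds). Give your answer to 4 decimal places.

0.2128

Propagate the distribution vector 2 picoseconds from state V.
After 0 picoseconds: (0.0000, 1.0000, 0.0000, 0.0000)
After 1 picosecond: (0.2400, 0.2800, 0.2400, 0.2400)
After 2 picoseconds: (0.2496, 0.2128, 0.3168, 0.2208)
P(in state V after 2 picoseconds) = 0.2128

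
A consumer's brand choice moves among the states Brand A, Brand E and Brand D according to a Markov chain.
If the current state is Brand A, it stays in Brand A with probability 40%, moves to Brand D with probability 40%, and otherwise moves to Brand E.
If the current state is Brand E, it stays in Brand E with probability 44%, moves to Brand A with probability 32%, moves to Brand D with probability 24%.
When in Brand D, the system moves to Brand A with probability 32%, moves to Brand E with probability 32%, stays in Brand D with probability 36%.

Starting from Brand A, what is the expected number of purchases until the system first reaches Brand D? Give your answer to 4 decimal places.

2.7941

Let t(s) be the expected number of purchases to first reach Brand D from state s, with t(Brand D) = 0. Conditioning on the first purchase:
t(Brand A) = 1 + 0.4·t(Brand A) + 0.2·t(Brand E)
t(Brand E) = 1 + 0.32·t(Brand A) + 0.44·t(Brand E)
Solving: t(Brand A) = 2.7941, t(Brand E) = 3.3824.
Expected purchases from Brand A to Brand D: 2.7941.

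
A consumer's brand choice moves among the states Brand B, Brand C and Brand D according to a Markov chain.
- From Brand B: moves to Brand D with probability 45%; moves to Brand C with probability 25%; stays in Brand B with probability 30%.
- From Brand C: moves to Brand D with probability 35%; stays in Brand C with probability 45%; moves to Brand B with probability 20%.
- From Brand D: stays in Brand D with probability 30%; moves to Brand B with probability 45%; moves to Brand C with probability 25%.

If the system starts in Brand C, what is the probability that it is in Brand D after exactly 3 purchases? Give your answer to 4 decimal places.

Propagate the distribution vector 3 purchases from Brand C.
After 0 purchases: (0.0000, 1.0000, 0.0000)
After 1 purchase: (0.2000, 0.4500, 0.3500)
After 2 purchases: (0.3075, 0.3400, 0.3525)
After 3 purchases: (0.3189, 0.3180, 0.3631)
P(in Brand D after 3 purchases) = 0.3631

0.3631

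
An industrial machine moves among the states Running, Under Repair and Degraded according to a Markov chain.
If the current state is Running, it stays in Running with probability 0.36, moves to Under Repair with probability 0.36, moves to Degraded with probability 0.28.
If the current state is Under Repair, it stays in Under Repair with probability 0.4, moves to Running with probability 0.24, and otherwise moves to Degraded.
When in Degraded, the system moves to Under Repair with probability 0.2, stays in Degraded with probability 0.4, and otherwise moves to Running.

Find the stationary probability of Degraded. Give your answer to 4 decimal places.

Let the stationary distribution be π with π = πP and π_1 + π_2 + π_3 = 1.
π_1 = 0.36·π_1 + 0.24·π_2 + 0.4·π_3
π_2 = 0.36·π_1 + 0.4·π_2 + 0.2·π_3
Solving with the normalization constraint gives π = (0.3358, 0.3172, 0.3470).
So the stationary probability of Degraded is 0.3470.

0.3470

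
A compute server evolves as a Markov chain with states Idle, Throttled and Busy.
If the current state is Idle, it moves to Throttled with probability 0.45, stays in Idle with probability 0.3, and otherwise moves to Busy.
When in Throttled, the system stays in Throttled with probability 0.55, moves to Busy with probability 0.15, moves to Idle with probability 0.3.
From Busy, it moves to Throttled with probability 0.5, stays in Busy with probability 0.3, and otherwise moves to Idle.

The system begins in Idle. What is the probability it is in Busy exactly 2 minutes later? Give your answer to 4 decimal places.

0.2175

Sum over the intermediate state after 1 minute:
P = P(Idle→Idle)·P(Idle→Busy) + P(Idle→Throttled)·P(Throttled→Busy) + P(Idle→Busy)·P(Busy→Busy)
  = 0.3×0.25 + 0.45×0.15 + 0.25×0.3
  = 0.0750 + 0.0675 + 0.0750 = 0.2175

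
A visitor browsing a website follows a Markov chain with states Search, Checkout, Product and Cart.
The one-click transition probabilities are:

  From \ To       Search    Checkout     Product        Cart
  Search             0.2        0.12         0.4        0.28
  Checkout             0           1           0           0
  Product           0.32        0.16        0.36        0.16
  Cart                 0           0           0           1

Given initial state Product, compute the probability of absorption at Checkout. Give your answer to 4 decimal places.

0.4333

Let h(s) be the probability of absorption at Checkout starting from transient state s. Then h(Checkout) = 1 and h(Cart) = 0. By first-step analysis:
h(Search) = 0.2·h(Search) + 0.12·1 + 0.4·h(Product) + 0.28·0
h(Product) = 0.32·h(Search) + 0.16·1 + 0.36·h(Product) + 0.16·0
Solving: h(Search) = 0.3667, h(Product) = 0.4333.
Starting from Product, the probability is 0.4333.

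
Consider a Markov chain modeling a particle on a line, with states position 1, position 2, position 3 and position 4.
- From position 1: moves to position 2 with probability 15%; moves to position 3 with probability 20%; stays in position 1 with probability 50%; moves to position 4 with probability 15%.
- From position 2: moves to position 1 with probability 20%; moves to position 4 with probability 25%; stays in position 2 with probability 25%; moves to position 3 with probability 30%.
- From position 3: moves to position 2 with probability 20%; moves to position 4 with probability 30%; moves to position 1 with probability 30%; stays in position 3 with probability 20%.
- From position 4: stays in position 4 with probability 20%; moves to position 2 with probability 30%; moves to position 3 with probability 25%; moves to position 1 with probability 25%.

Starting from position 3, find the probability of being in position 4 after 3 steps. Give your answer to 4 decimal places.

0.2185

Propagate the distribution vector 3 steps from position 3.
After 0 steps: (0.0000, 0.0000, 1.0000, 0.0000)
After 1 step: (0.3000, 0.2000, 0.2000, 0.3000)
After 2 steps: (0.3250, 0.2250, 0.2350, 0.2150)
After 3 steps: (0.3318, 0.2165, 0.2333, 0.2185)
P(in position 4 after 3 steps) = 0.2185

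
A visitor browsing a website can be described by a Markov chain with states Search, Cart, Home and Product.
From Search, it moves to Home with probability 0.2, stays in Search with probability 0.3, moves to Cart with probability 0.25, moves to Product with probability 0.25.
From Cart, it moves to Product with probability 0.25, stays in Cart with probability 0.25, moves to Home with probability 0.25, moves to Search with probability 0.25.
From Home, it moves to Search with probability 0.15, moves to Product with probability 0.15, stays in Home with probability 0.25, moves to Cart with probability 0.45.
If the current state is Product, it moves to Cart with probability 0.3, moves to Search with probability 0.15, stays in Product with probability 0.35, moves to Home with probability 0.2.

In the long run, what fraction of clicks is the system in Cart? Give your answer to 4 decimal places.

Let the stationary distribution be π with π = πP and π_1 + π_2 + π_3 + π_4 = 1.
π_1 = 0.3·π_1 + 0.25·π_2 + 0.15·π_3 + 0.15·π_4
π_2 = 0.25·π_1 + 0.25·π_2 + 0.45·π_3 + 0.3·π_4
π_3 = 0.2·π_1 + 0.25·π_2 + 0.25·π_3 + 0.2·π_4
Solving with the normalization constraint gives π = (0.2127, 0.3080, 0.2267, 0.2526).
So the stationary probability of Cart is 0.3080.

0.3080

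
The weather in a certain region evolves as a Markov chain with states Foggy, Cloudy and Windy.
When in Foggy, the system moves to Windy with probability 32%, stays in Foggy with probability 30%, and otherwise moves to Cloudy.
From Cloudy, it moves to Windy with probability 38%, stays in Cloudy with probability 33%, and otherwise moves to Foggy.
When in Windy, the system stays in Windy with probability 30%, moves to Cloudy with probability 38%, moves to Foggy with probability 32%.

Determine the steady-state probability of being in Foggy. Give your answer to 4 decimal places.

0.3031

Let the stationary distribution be π with π = πP and π_1 + π_2 + π_3 = 1.
π_1 = 0.3·π_1 + 0.29·π_2 + 0.32·π_3
π_2 = 0.38·π_1 + 0.33·π_2 + 0.38·π_3
Solving with the normalization constraint gives π = (0.3031, 0.3619, 0.3350).
So the stationary probability of Foggy is 0.3031.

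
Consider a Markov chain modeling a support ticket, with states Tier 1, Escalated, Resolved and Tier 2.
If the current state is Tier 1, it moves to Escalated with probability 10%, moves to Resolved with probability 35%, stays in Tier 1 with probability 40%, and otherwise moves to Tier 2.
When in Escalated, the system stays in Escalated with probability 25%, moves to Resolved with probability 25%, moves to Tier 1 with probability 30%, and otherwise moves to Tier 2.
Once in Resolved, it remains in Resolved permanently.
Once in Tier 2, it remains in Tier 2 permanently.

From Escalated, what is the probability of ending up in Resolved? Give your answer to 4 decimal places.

0.6071

Let h(s) be the probability of absorption at Resolved starting from transient state s. Then h(Resolved) = 1 and h(Tier 2) = 0. By first-step analysis:
h(Tier 1) = 0.4·h(Tier 1) + 0.1·h(Escalated) + 0.35·1 + 0.15·0
h(Escalated) = 0.3·h(Tier 1) + 0.25·h(Escalated) + 0.25·1 + 0.2·0
Solving: h(Tier 1) = 0.6845, h(Escalated) = 0.6071.
Starting from Escalated, the probability is 0.6071.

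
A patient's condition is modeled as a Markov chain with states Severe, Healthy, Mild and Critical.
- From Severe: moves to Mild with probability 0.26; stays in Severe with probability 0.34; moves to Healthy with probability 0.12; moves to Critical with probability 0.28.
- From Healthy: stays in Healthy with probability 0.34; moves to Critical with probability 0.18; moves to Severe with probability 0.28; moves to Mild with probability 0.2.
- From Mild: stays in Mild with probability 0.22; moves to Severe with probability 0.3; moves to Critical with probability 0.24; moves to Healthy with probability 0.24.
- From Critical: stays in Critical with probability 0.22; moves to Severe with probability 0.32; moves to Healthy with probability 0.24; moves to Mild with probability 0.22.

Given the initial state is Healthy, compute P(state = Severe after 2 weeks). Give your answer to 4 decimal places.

0.3080

Propagate the distribution vector 2 weeks from Healthy.
After 0 weeks: (0.0000, 1.0000, 0.0000, 0.0000)
After 1 week: (0.2800, 0.3400, 0.2000, 0.1800)
After 2 weeks: (0.3080, 0.2404, 0.2244, 0.2272)
P(in Severe after 2 weeks) = 0.3080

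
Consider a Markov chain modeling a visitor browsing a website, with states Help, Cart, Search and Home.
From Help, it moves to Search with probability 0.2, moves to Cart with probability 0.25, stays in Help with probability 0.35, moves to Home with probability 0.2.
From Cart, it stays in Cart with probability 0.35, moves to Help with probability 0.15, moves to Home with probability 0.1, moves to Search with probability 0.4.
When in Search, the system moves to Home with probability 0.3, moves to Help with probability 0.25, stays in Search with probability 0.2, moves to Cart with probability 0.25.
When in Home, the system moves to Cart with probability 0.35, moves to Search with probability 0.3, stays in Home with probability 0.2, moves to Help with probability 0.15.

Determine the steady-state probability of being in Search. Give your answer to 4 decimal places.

0.2798

Let the stationary distribution be π with π = πP and π_1 + π_2 + π_3 + π_4 = 1.
π_1 = 0.35·π_1 + 0.15·π_2 + 0.25·π_3 + 0.15·π_4
π_2 = 0.25·π_1 + 0.35·π_2 + 0.25·π_3 + 0.35·π_4
π_3 = 0.2·π_1 + 0.4·π_2 + 0.2·π_3 + 0.3·π_4
Solving with the normalization constraint gives π = (0.2225, 0.2998, 0.2798, 0.1980).
So the stationary probability of Search is 0.2798.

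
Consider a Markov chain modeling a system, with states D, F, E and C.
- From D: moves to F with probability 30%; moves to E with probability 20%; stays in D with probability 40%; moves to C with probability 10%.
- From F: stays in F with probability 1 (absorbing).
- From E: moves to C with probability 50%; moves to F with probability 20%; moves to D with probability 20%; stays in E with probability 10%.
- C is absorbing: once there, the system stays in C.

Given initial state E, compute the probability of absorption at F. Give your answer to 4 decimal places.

0.3600

Let h(s) be the probability of absorption at F starting from transient state s. Then h(F) = 1 and h(C) = 0. By first-step analysis:
h(D) = 0.4·h(D) + 0.3·1 + 0.2·h(E) + 0.1·0
h(E) = 0.2·h(D) + 0.2·1 + 0.1·h(E) + 0.5·0
Solving: h(D) = 0.6200, h(E) = 0.3600.
Starting from E, the probability is 0.3600.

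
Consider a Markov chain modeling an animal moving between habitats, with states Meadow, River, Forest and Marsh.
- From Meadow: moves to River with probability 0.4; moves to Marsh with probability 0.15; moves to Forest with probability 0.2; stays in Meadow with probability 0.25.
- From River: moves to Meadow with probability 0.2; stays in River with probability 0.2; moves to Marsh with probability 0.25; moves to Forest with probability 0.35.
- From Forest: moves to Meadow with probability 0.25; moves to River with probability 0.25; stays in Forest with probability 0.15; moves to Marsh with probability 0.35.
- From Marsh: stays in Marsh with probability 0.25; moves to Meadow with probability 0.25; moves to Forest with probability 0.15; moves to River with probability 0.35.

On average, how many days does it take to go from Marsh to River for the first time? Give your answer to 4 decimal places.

Let t(s) be the expected number of days to first reach River from state s, with t(River) = 0. Conditioning on the first day:
t(Meadow) = 1 + 0.25·t(Meadow) + 0.2·t(Forest) + 0.15·t(Marsh)
t(Forest) = 1 + 0.25·t(Meadow) + 0.15·t(Forest) + 0.35·t(Marsh)
t(Marsh) = 1 + 0.25·t(Meadow) + 0.15·t(Forest) + 0.25·t(Marsh)
Solving: t(Meadow) = 2.7581, t(Forest) = 3.1769, t(Marsh) = 2.8881.
Expected days from Marsh to River: 2.8881.

2.8881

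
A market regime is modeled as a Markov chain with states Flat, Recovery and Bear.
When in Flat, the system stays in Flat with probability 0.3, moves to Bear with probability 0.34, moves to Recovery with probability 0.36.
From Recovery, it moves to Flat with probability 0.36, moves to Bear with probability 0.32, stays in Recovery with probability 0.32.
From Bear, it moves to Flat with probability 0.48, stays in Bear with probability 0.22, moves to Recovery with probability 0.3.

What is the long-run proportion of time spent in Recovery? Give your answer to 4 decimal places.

Let the stationary distribution be π with π = πP and π_1 + π_2 + π_3 = 1.
π_1 = 0.3·π_1 + 0.36·π_2 + 0.48·π_3
π_2 = 0.36·π_1 + 0.32·π_2 + 0.3·π_3
Solving with the normalization constraint gives π = (0.3733, 0.3290, 0.2977).
So the stationary probability of Recovery is 0.3290.

0.3290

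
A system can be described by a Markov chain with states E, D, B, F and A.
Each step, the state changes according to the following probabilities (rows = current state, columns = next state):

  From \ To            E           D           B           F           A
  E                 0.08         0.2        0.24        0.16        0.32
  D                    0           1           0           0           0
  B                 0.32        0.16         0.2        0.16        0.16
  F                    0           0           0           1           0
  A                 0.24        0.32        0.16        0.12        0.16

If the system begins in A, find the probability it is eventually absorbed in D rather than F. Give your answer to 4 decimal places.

Let h(s) be the probability of absorption at D starting from transient state s. Then h(D) = 1 and h(F) = 0. By first-step analysis:
h(E) = 0.08·h(E) + 0.2·1 + 0.24·h(B) + 0.16·0 + 0.32·h(A)
h(B) = 0.32·h(E) + 0.16·1 + 0.2·h(B) + 0.16·0 + 0.16·h(A)
h(A) = 0.24·h(E) + 0.32·1 + 0.16·h(B) + 0.12·0 + 0.16·h(A)
Solving: h(E) = 0.5956, h(B) = 0.5702, h(A) = 0.6597.
Starting from A, the probability is 0.6597.

0.6597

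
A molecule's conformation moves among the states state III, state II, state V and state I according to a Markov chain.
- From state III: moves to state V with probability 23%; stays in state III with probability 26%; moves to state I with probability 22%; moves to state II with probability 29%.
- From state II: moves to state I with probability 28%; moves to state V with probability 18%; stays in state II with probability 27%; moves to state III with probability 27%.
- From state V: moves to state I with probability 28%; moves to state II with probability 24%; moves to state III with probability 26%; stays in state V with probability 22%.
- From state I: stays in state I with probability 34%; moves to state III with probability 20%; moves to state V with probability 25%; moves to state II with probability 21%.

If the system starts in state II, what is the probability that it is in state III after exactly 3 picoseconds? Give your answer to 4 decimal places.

0.2457

Propagate the distribution vector 3 picoseconds from state II.
After 0 picoseconds: (0.0000, 1.0000, 0.0000, 0.0000)
After 1 picosecond: (0.2700, 0.2700, 0.1800, 0.2800)
After 2 picoseconds: (0.2459, 0.2532, 0.2203, 0.2806)
After 3 picoseconds: (0.2457, 0.2515, 0.2207, 0.2821)
P(in state III after 3 picoseconds) = 0.2457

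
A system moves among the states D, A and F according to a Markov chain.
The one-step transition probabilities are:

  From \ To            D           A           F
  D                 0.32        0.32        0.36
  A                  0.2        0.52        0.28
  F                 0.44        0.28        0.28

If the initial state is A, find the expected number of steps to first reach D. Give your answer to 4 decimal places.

3.7425

Let t(s) be the expected number of steps to first reach D from state s, with t(D) = 0. Conditioning on the first step:
t(A) = 1 + 0.52·t(A) + 0.28·t(F)
t(F) = 1 + 0.28·t(A) + 0.28·t(F)
Solving: t(A) = 3.7425, t(F) = 2.8443.
Expected steps from A to D: 3.7425.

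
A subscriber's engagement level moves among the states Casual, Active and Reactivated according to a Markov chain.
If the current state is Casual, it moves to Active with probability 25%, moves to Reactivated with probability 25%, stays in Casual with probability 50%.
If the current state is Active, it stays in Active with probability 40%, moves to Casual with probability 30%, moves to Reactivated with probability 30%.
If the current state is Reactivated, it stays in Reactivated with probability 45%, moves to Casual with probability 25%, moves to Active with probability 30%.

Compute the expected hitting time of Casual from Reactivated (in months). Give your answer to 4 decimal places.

Let t(s) be the expected number of months to first reach Casual from state s, with t(Casual) = 0. Conditioning on the first month:
t(Active) = 1 + 0.4·t(Active) + 0.3·t(Reactivated)
t(Reactivated) = 1 + 0.3·t(Active) + 0.45·t(Reactivated)
Solving: t(Active) = 3.5417, t(Reactivated) = 3.7500.
Expected months from Reactivated to Casual: 3.7500.

3.7500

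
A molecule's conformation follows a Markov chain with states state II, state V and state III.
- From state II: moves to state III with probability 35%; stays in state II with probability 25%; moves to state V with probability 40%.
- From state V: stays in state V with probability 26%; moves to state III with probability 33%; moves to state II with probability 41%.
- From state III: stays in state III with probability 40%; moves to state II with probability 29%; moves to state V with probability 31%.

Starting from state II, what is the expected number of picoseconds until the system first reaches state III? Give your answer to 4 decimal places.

2.9156

Let t(s) be the expected number of picoseconds to first reach state III from state s, with t(state III) = 0. Conditioning on the first picosecond:
t(state II) = 1 + 0.25·t(state II) + 0.4·t(state V)
t(state V) = 1 + 0.41·t(state II) + 0.26·t(state V)
Solving: t(state II) = 2.9156, t(state V) = 2.9668.
Expected picoseconds from state II to state III: 2.9156.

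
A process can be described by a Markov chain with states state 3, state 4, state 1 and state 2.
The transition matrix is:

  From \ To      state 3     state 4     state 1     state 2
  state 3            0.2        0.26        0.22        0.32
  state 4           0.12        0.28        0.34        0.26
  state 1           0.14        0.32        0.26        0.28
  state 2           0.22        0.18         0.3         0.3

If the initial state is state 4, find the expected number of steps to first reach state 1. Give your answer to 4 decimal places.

Let t(s) be the expected number of steps to first reach state 1 from state s, with t(state 1) = 0. Conditioning on the first step:
t(state 3) = 1 + 0.2·t(state 3) + 0.26·t(state 4) + 0.32·t(state 2)
t(state 4) = 1 + 0.12·t(state 3) + 0.28·t(state 4) + 0.26·t(state 2)
t(state 2) = 1 + 0.22·t(state 3) + 0.18·t(state 4) + 0.3·t(state 2)
Solving: t(state 3) = 3.6648, t(state 4) = 3.2316, t(state 2) = 3.4113.
Expected steps from state 4 to state 1: 3.2316.

3.2316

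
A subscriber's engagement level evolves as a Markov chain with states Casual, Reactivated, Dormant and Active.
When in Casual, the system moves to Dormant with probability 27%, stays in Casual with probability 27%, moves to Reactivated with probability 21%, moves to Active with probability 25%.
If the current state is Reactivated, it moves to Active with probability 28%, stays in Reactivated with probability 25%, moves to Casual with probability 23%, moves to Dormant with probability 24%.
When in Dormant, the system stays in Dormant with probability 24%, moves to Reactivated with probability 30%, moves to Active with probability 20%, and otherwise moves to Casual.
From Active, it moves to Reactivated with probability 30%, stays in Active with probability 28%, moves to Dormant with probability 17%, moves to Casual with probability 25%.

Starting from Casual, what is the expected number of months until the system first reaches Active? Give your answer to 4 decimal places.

4.0895

Let t(s) be the expected number of months to first reach Active from state s, with t(Active) = 0. Conditioning on the first month:
t(Casual) = 1 + 0.27·t(Casual) + 0.21·t(Reactivated) + 0.27·t(Dormant)
t(Reactivated) = 1 + 0.23·t(Casual) + 0.25·t(Reactivated) + 0.24·t(Dormant)
t(Dormant) = 1 + 0.26·t(Casual) + 0.3·t(Reactivated) + 0.24·t(Dormant)
Solving: t(Casual) = 4.0895, t(Reactivated) = 3.9559, t(Dormant) = 4.2764.
Expected months from Casual to Active: 4.0895.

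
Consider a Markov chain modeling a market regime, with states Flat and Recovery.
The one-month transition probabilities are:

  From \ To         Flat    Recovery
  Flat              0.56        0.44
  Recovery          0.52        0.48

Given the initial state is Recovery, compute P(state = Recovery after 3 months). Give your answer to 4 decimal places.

Propagate the distribution vector 3 months from Recovery.
After 0 months: (0.0000, 1.0000)
After 1 month: (0.5200, 0.4800)
After 2 months: (0.5408, 0.4592)
After 3 months: (0.5416, 0.4584)
P(in Recovery after 3 months) = 0.4584

0.4584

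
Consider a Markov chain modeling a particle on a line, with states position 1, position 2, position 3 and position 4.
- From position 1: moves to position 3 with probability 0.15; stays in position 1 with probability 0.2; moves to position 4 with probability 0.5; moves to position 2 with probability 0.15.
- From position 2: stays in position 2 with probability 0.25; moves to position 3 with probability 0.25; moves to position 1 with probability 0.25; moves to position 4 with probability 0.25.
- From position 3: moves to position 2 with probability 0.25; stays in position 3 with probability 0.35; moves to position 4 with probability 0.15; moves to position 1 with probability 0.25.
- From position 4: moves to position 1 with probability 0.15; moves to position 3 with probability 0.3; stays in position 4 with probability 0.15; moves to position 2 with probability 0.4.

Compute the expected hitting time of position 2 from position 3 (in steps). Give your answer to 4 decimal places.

Let t(s) be the expected number of steps to first reach position 2 from state s, with t(position 2) = 0. Conditioning on the first step:
t(position 1) = 1 + 0.2·t(position 1) + 0.15·t(position 3) + 0.5·t(position 4)
t(position 3) = 1 + 0.25·t(position 1) + 0.35·t(position 3) + 0.15·t(position 4)
t(position 4) = 1 + 0.15·t(position 1) + 0.3·t(position 3) + 0.15·t(position 4)
Solving: t(position 1) = 3.9807, t(position 3) = 3.8137, t(position 4) = 3.2250.
Expected steps from position 3 to position 2: 3.8137.

3.8137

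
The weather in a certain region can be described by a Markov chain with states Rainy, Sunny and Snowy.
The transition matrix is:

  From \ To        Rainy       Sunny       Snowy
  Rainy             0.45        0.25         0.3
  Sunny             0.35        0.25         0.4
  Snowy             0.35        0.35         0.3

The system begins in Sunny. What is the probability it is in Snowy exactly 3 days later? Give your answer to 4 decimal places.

Propagate the distribution vector 3 days from Sunny.
After 0 days: (0.0000, 1.0000, 0.0000)
After 1 day: (0.3500, 0.2500, 0.4000)
After 2 days: (0.3850, 0.2900, 0.3250)
After 3 days: (0.3885, 0.2825, 0.3290)
P(in Snowy after 3 days) = 0.3290

0.3290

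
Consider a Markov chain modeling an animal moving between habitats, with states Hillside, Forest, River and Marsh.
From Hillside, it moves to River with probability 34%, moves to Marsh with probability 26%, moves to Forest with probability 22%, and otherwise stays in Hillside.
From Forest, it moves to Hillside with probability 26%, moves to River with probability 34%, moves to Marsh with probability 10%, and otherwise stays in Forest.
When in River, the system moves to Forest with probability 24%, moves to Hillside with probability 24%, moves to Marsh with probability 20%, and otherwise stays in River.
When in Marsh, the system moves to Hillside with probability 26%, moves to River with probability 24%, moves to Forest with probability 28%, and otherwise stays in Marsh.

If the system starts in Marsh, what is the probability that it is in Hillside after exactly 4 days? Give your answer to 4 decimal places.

0.2349

Propagate the distribution vector 4 days from Marsh.
After 0 days: (0.0000, 0.0000, 0.0000, 1.0000)
After 1 day: (0.2600, 0.2800, 0.2400, 0.2200)
After 2 days: (0.2344, 0.2604, 0.3132, 0.1920)
After 3 days: (0.2350, 0.2586, 0.3145, 0.1919)
After 4 days: (0.2349, 0.2585, 0.3145, 0.1921)
P(in Hillside after 4 days) = 0.2349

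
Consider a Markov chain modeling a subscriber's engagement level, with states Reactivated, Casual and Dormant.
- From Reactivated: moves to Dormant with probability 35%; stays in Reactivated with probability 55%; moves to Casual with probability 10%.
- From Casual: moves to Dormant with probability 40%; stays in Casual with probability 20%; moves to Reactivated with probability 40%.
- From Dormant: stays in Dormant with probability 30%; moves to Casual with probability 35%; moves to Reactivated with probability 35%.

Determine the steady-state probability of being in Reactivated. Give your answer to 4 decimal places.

Let the stationary distribution be π with π = πP and π_1 + π_2 + π_3 = 1.
π_1 = 0.55·π_1 + 0.4·π_2 + 0.35·π_3
π_2 = 0.1·π_1 + 0.2·π_2 + 0.35·π_3
Solving with the normalization constraint gives π = (0.4504, 0.2064, 0.3432).
So the stationary probability of Reactivated is 0.4504.

0.4504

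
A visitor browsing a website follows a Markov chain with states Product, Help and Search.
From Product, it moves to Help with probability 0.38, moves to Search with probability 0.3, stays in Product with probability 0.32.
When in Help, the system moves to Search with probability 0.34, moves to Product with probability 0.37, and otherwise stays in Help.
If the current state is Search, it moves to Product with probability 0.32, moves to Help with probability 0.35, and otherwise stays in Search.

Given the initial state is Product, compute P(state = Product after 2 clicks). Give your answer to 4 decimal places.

Sum over the intermediate state after 1 click:
P = P(Product→Product)·P(Product→Product) + P(Product→Help)·P(Help→Product) + P(Product→Search)·P(Search→Product)
  = 0.32×0.32 + 0.38×0.37 + 0.3×0.32
  = 0.1024 + 0.1406 + 0.0960 = 0.3390

0.3390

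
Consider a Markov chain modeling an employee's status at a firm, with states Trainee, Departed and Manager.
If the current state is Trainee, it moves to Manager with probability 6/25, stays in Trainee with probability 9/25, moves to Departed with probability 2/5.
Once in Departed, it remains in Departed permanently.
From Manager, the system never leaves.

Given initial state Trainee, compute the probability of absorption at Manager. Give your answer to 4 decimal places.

Let h(s) be the probability of absorption at Manager starting from transient state s. Then h(Manager) = 1 and h(Departed) = 0. By first-step analysis:
h(Trainee) = 0.36·h(Trainee) + 0.4·0 + 0.24·1
Solving: h(Trainee) = 0.3750.
Starting from Trainee, the probability is 0.3750.

0.3750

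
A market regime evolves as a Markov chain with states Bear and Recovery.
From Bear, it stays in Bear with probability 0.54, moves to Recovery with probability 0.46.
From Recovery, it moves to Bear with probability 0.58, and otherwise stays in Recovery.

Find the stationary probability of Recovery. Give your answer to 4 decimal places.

Let the stationary distribution be π with π = πP and π_1 + π_2 = 1.
π_1 = 0.54·π_1 + 0.58·π_2
Solving with the normalization constraint gives π = (0.5577, 0.4423).
So the stationary probability of Recovery is 0.4423.

0.4423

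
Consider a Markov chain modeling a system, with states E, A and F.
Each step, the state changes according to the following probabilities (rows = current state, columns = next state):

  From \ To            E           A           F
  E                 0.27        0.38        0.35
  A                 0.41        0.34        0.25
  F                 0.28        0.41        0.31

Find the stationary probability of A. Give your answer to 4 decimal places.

0.3741

Let the stationary distribution be π with π = πP and π_1 + π_2 + π_3 = 1.
π_1 = 0.27·π_1 + 0.41·π_2 + 0.28·π_3
π_2 = 0.38·π_1 + 0.34·π_2 + 0.41·π_3
Solving with the normalization constraint gives π = (0.3254, 0.3741, 0.3006).
So the stationary probability of A is 0.3741.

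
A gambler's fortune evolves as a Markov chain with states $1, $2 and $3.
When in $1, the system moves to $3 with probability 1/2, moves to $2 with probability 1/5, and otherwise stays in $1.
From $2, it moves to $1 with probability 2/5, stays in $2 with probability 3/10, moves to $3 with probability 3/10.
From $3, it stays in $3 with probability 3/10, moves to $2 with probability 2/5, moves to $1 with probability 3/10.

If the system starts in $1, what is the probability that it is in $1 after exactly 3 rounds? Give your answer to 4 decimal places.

0.3320

Propagate the distribution vector 3 rounds from $1.
After 0 rounds: (1.0000, 0.0000, 0.0000)
After 1 round: (0.3000, 0.2000, 0.5000)
After 2 rounds: (0.3200, 0.3200, 0.3600)
After 3 rounds: (0.3320, 0.3040, 0.3640)
P(in $1 after 3 rounds) = 0.3320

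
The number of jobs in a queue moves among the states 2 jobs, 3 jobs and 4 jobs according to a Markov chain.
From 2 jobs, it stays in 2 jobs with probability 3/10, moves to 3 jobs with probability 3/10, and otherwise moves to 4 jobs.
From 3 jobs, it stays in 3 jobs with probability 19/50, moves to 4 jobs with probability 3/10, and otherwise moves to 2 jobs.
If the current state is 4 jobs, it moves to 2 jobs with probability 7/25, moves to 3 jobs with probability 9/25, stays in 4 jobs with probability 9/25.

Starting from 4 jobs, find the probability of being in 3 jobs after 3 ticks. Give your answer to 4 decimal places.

Propagate the distribution vector 3 ticks from 4 jobs.
After 0 ticks: (0.0000, 0.0000, 1.0000)
After 1 tick: (0.2800, 0.3600, 0.3600)
After 2 ticks: (0.3000, 0.3504, 0.3496)
After 3 ticks: (0.3000, 0.3490, 0.3510)
P(in 3 jobs after 3 ticks) = 0.3490

0.3490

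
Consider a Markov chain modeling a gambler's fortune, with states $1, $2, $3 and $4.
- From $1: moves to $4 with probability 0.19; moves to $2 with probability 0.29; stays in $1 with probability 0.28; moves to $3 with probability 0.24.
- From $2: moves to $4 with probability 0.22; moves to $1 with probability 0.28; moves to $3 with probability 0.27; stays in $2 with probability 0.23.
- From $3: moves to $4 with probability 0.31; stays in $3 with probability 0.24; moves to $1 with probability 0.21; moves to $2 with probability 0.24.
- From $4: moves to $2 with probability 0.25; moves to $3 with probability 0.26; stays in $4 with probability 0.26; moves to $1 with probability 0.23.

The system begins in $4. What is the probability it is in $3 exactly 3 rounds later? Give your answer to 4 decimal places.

Propagate the distribution vector 3 rounds from $4.
After 0 rounds: (0.0000, 0.0000, 0.0000, 1.0000)
After 1 round: (0.2300, 0.2500, 0.2600, 0.2600)
After 2 rounds: (0.2488, 0.2516, 0.2527, 0.2469)
After 3 rounds: (0.2500, 0.2524, 0.2525, 0.2452)
P(in $3 after 3 rounds) = 0.2525

0.2525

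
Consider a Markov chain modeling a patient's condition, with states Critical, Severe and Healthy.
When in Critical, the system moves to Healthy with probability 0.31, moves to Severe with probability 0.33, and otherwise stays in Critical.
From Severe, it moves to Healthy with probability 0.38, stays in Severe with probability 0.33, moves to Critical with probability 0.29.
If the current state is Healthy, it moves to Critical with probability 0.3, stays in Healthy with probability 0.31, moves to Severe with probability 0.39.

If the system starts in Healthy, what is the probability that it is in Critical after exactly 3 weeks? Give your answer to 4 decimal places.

0.3154

Propagate the distribution vector 3 weeks from Healthy.
After 0 weeks: (0.0000, 0.0000, 1.0000)
After 1 week: (0.3000, 0.3900, 0.3100)
After 2 weeks: (0.3141, 0.3486, 0.3373)
After 3 weeks: (0.3154, 0.3502, 0.3344)
P(in Critical after 3 weeks) = 0.3154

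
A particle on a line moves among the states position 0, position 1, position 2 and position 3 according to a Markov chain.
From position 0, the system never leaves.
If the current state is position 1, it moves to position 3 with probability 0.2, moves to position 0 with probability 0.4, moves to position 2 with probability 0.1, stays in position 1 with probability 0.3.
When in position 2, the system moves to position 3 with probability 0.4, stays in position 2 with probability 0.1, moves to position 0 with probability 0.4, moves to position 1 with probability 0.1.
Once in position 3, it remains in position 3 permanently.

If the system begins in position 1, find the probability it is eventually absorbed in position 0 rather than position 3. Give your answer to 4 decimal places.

Let h(s) be the probability of absorption at position 0 starting from transient state s. Then h(position 0) = 1 and h(position 3) = 0. By first-step analysis:
h(position 1) = 0.4·1 + 0.3·h(position 1) + 0.1·h(position 2) + 0.2·0
h(position 2) = 0.4·1 + 0.1·h(position 1) + 0.1·h(position 2) + 0.4·0
Solving: h(position 1) = 0.6452, h(position 2) = 0.5161.
Starting from position 1, the probability is 0.6452.

0.6452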